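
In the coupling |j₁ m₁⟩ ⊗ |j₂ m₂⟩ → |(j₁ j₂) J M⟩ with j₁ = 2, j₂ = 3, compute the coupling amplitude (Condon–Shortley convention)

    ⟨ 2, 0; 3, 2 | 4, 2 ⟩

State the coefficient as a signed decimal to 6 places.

j₁+j₂−J=1  J+j₁−j₂=3  J−j₁+j₂=5  j₁+j₂+J+1=10
(j₁±m₁, j₂±m₂, J±M) = (2,2,5,1,6,2)
P² = 8640/7
sum k=0..1:
  [0] +1/240 = 1/240
  [1] −1/48 = -1/48
S = -1/60
C² = P²·S² = 12/35 ; C = -0.585540

−√(12/35) = -0.585540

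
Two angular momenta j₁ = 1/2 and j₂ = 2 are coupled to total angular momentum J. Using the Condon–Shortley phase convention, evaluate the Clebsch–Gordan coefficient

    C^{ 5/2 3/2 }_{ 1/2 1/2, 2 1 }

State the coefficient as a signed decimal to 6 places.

+√(4/5) = +0.894427

√[6·0!1!4!/6! · 1!0!3!1!4!1!] = √(144/5)
  +(−1)^0/∏(0,0,0,3,1,1)! = 1/6  (running 1/6)
⟨..|..⟩ = √(144/5)·(1/6) = +0.894427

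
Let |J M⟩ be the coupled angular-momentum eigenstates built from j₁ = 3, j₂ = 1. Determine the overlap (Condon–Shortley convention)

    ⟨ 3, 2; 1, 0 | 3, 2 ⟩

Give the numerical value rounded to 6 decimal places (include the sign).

triangle: 1!×5!×1!/8! = 120/40320
(j±m)!: 5!×1!×1!×1!×5!×1! = 14400
prefactor² = (2J+1)×Δ×N² = 300
  k=0: +1/(0!×1!×1!×1!×4!×0!) = 1/24
  k=1: −1/(1!×0!×0!×0!×5!×1!) = -1/120
Σ = 1/30  ⇒  CG² = 300×1/30² = 1/3
CG = +√(1/3) = +0.577350

+√(1/3) = +0.577350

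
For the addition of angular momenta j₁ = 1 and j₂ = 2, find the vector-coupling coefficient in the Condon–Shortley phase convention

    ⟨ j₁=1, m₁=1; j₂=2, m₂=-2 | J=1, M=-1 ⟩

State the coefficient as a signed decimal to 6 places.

j₁+j₂−J=2  J+j₁−j₂=0  J−j₁+j₂=2  j₁+j₂+J+1=5
(j₁±m₁, j₂±m₂, J±M) = (2,0,0,4,0,2)
P² = 48/5
sum k=0..0:
  [0] +1/4 = 1/4
S = 1/4
C² = P²·S² = 3/5 ; C = +0.774597

+√(3/5) = +0.774597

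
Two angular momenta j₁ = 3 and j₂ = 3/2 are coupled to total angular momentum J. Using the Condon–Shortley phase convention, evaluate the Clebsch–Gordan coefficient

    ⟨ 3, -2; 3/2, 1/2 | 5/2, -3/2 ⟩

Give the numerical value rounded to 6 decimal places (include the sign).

triangle: 2!·4!·1!/8! = 48/40320
(j±m)!: 1!·5!·2!·1!·1!·4! = 5760
prefactor² = (2J+1)·Δ·N² = 288/7
  k=1: −1/(1!·1!·4!·1!·0!·0!) = -1/24
  k=2: +1/(2!·0!·3!·0!·1!·1!) = 1/12
Σ = 1/24  ⇒  CG² = 288/7·1/24² = 1/14
CG = +√(1/14) = +0.267261

+√(1/14) ≈ +0.267261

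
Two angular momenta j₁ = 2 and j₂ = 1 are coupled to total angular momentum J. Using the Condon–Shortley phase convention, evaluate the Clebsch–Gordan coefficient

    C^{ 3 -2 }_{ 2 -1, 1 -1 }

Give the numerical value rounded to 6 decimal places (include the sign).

+√(2/3) ≈ +0.816497

√[7·0!4!2!/7! · 1!3!0!2!1!5!] = √(96)
  +(−1)^0/∏(0,0,3,0,1,2)! = 1/12  (running 1/12)
⟨..|..⟩ = √(96)·(1/12) = +0.816497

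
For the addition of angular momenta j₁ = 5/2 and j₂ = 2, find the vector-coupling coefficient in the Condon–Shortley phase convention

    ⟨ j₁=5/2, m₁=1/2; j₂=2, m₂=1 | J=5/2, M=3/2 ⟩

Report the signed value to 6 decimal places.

j₁+j₂−J=2  J+j₁−j₂=3  J−j₁+j₂=2  j₁+j₂+J+1=8
(j₁±m₁, j₂±m₂, J±M) = (3,2,3,1,4,1)
P² = 216/35
sum k=1..2:
  [1] −1/4 = -1/4
  [2] +1/12 = 1/12
S = -1/6
C² = P²·S² = 6/35 ; C = -0.414039

−√(6/35) ≈ -0.414039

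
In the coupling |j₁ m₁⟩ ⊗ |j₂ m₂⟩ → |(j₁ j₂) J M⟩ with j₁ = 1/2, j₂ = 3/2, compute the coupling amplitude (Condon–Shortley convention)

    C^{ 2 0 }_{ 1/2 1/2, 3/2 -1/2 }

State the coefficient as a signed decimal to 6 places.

triangle: 0!×1!×3!/5! = 6/120
(j±m)!: 1!×0!×1!×2!×2!×2! = 8
prefactor² = (2J+1)×Δ×N² = 2
  k=0: +1/(0!×0!×0!×1!×1!×2!) = 1/2
Σ = 1/2  ⇒  CG² = 2×1/2² = 1/2
CG = +√(1/2) = +0.707107

+√(1/2) ≈ +0.707107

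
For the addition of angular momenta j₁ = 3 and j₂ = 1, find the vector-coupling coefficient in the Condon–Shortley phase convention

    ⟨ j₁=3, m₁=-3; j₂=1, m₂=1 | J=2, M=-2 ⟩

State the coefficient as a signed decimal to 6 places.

+√(5/7) = +0.845154

triangle: 2!×4!×0!/7! = 48/5040
(j±m)!: 0!×6!×2!×0!×0!×4! = 34560
prefactor² = (2J+1)×Δ×N² = 11520/7
  k=2: +1/(2!×0!×4!×0!×0!×0!) = 1/48
Σ = 1/48  ⇒  CG² = 11520/7×1/48² = 5/7
CG = +√(5/7) = +0.845154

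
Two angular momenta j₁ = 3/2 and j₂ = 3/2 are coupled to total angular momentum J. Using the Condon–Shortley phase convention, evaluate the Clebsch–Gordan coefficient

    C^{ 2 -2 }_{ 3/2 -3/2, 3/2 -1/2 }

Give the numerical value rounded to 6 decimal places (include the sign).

-0.707107

j₁+j₂−J=1  J+j₁−j₂=2  J−j₁+j₂=2  j₁+j₂+J+1=6
(j₁±m₁, j₂±m₂, J±M) = (0,3,1,2,0,4)
P² = 8
sum k=1..1:
  [1] −1/4 = -1/4
S = -1/4
C² = P²·S² = 1/2 ; C = -0.707107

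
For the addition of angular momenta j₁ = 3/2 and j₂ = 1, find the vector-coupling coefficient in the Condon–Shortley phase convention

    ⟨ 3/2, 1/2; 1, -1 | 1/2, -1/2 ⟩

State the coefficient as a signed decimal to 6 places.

j₁+j₂−J=2  J+j₁−j₂=1  J−j₁+j₂=0  j₁+j₂+J+1=4
(j₁±m₁, j₂±m₂, J±M) = (2,1,0,2,0,1)
P² = 2/3
sum k=0..0:
  [0] +1/2 = 1/2
S = 1/2
C² = P²·S² = 1/6 ; C = +0.408248

+0.408248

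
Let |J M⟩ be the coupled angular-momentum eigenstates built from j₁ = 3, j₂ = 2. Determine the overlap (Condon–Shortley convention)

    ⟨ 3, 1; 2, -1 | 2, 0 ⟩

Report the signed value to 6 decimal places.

√[5·3!3!1!/8! · 4!2!1!3!2!2!] = √(36/7)
  +(−1)^0/∏(0,3,2,1,1,0)! = 1/12  (running 1/12)
  +(−1)^1/∏(1,2,1,0,2,1)! = -1/4  (running -1/6)
⟨..|..⟩ = √(36/7)·(-1/6) = -0.377964

-0.377964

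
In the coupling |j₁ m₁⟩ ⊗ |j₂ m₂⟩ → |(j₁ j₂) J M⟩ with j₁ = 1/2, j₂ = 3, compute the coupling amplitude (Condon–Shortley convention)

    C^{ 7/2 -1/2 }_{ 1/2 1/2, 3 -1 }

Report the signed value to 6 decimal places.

triangle: 0!*1!*6!/8! = 720/40320
(j±m)!: 1!*0!*2!*4!*3!*4! = 6912
prefactor² = (2J+1)*Δ*N² = 6912/7
  k=0: +1/(0!*0!*0!*2!*1!*4!) = 1/48
Σ = 1/48  ⇒  CG² = 6912/7*1/48² = 3/7
CG = +√(3/7) = +0.654654

+√(3/7) ≈ +0.654654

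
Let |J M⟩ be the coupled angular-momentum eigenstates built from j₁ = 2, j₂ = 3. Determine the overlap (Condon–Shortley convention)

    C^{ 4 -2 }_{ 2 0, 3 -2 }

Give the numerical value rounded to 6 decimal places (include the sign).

+√(12/35) = +0.585540

triangle: 1!·3!·5!/10! = 720/3628800
(j±m)!: 2!·2!·1!·5!·2!·6! = 691200
prefactor² = (2J+1)·Δ·N² = 8640/7
  k=0: +1/(0!·1!·2!·1!·1!·4!) = 1/48
  k=1: −1/(1!·0!·1!·0!·2!·5!) = -1/240
Σ = 1/60  ⇒  CG² = 8640/7·1/60² = 12/35
CG = +√(12/35) = +0.585540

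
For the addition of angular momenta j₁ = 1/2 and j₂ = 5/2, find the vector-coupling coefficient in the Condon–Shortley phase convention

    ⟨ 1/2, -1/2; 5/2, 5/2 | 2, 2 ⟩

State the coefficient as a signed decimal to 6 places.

√[5·1!0!4!/6! · 0!1!5!0!4!0!] = √(480)
  +(−1)^1/∏(1,0,0,4,0,0)! = -1/24  (running -1/24)
⟨..|..⟩ = √(480)·(-1/24) = -0.912871

−√(5/6) = -0.912871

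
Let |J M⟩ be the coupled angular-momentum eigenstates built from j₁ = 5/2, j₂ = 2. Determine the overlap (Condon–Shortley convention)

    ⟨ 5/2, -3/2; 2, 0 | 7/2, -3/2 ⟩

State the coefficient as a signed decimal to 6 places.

√[8·1!4!3!/9! · 1!4!2!2!2!5!] = √(512/7)
  +(−1)^0/∏(0,1,4,2,0,1)! = 1/48  (running 1/48)
  +(−1)^1/∏(1,0,3,1,1,2)! = -1/12  (running -1/16)
⟨..|..⟩ = √(512/7)·(-1/16) = -0.534522

−√(2/7) ≈ -0.534522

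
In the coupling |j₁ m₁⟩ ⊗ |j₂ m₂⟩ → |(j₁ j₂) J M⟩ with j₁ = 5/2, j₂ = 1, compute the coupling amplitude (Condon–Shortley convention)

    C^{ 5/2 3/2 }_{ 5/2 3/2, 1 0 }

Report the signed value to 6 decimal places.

+0.507093

√[6·1!4!1!/7! · 4!1!1!1!4!1!] = √(576/35)
  +(−1)^0/∏(0,1,1,1,3,0)! = 1/6  (running 1/6)
  +(−1)^1/∏(1,0,0,0,4,1)! = -1/24  (running 1/8)
⟨..|..⟩ = √(576/35)·(1/8) = +0.507093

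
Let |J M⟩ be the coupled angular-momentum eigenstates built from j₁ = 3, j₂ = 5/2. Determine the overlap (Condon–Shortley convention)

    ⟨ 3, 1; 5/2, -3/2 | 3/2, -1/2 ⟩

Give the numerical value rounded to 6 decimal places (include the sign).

j₁+j₂−J=4  J+j₁−j₂=2  J−j₁+j₂=1  j₁+j₂+J+1=8
(j₁±m₁, j₂±m₂, J±M) = (4,2,1,4,1,2)
P² = 384/35
sum k=0..1:
  [0] +1/48 = 1/48
  [1] −1/6 = -1/6
S = -7/48
C² = P²·S² = 7/30 ; C = -0.483046

-0.483046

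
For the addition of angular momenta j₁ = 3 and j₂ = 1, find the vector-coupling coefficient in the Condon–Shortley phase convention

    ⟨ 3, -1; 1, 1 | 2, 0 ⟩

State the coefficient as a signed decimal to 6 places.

+0.534522

triangle: 2!·4!·0!/7! = 48/5040
(j±m)!: 2!·4!·2!·0!·2!·2! = 384
prefactor² = (2J+1)·Δ·N² = 128/7
  k=2: +1/(2!·0!·2!·0!·2!·0!) = 1/8
Σ = 1/8  ⇒  CG² = 128/7·1/8² = 2/7
CG = +√(2/7) = +0.534522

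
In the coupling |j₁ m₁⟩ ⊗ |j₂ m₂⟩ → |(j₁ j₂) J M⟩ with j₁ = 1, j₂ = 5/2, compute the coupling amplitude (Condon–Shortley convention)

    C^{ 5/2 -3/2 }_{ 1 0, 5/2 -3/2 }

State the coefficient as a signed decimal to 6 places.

j₁+j₂−J=1  J+j₁−j₂=1  J−j₁+j₂=4  j₁+j₂+J+1=7
(j₁±m₁, j₂±m₂, J±M) = (1,1,1,4,1,4)
P² = 576/35
sum k=0..1:
  [0] +1/6 = 1/6
  [1] −1/24 = -1/24
S = 1/8
C² = P²·S² = 9/35 ; C = +0.507093

+√(9/35) ≈ +0.507093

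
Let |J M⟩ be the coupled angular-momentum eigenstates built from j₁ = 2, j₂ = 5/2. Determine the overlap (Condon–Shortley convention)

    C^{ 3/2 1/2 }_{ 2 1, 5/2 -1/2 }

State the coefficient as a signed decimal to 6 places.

-0.487950

triangle: 3!*1!*2!/7! = 12/5040
(j±m)!: 3!*1!*2!*3!*2!*1! = 144
prefactor² = (2J+1)*Δ*N² = 48/35
  k=0: +1/(0!*3!*1!*2!*0!*0!) = 1/12
  k=1: −1/(1!*2!*0!*1!*1!*1!) = -1/2
Σ = -5/12  ⇒  CG² = 48/35*(-5/12)² = 5/21
CG = −√(5/21) = -0.487950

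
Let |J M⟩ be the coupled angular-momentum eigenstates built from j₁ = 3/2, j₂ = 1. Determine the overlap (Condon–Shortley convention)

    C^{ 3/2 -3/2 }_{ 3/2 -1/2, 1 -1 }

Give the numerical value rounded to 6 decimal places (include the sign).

j₁+j₂−J=1  J+j₁−j₂=2  J−j₁+j₂=1  j₁+j₂+J+1=5
(j₁±m₁, j₂±m₂, J±M) = (1,2,0,2,0,3)
P² = 8/5
sum k=0..0:
  [0] +1/2 = 1/2
S = 1/2
C² = P²·S² = 2/5 ; C = +0.632456

+0.632456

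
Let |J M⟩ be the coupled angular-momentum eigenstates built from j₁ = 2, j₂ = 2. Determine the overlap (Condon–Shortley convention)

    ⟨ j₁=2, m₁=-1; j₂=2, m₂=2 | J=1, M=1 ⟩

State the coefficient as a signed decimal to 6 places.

−√(1/5) = -0.447214

√[3·3!1!1!/6! · 1!3!4!0!2!0!] = √(36/5)
  +(−1)^3/∏(3,0,0,1,1,0)! = -1/6  (running -1/6)
⟨..|..⟩ = √(36/5)·(-1/6) = -0.447214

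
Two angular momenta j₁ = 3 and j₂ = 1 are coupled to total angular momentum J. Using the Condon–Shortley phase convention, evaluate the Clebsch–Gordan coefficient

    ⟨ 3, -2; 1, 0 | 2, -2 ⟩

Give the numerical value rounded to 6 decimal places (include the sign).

triangle: 2!×4!×0!/7! = 48/5040
(j±m)!: 1!×5!×1!×1!×0!×4! = 2880
prefactor² = (2J+1)×Δ×N² = 960/7
  k=1: −1/(1!×1!×4!×0!×0!×0!) = -1/24
Σ = -1/24  ⇒  CG² = 960/7×(-1/24)² = 5/21
CG = −√(5/21) = -0.487950

-0.487950  (= −√(5/21))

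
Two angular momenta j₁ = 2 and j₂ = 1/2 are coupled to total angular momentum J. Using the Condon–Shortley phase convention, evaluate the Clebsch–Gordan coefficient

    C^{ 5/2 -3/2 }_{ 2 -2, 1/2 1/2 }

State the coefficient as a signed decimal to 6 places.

j₁+j₂−J=0  J+j₁−j₂=4  J−j₁+j₂=1  j₁+j₂+J+1=6
(j₁±m₁, j₂±m₂, J±M) = (0,4,1,0,1,4)
P² = 576/5
sum k=0..0:
  [0] +1/24 = 1/24
S = 1/24
C² = P²·S² = 1/5 ; C = +0.447214

+√(1/5) ≈ +0.447214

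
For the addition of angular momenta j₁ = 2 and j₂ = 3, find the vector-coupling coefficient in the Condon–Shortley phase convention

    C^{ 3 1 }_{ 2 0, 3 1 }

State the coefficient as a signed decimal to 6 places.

√[7·2!2!4!/9! · 2!2!4!2!4!2!] = √(256/15)
  +(−1)^0/∏(0,2,2,4,0,0)! = 1/96  (running 1/96)
  +(−1)^1/∏(1,1,1,3,1,1)! = -1/6  (running -5/32)
  +(−1)^2/∏(2,0,0,2,2,2)! = 1/16  (running -3/32)
⟨..|..⟩ = √(256/15)·(-3/32) = -0.387298

-0.387298  (= −√(3/20))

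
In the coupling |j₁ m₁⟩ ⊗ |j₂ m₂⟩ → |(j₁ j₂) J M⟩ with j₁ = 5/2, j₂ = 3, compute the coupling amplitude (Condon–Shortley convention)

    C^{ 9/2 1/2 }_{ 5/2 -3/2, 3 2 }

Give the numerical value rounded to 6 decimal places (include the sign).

j₁+j₂−J=1  J+j₁−j₂=4  J−j₁+j₂=5  j₁+j₂+J+1=11
(j₁±m₁, j₂±m₂, J±M) = (1,4,5,1,5,4)
P² = 460800/77
sum k=0..1:
  [0] +1/2880 = 1/2880
  [1] −1/144 = -1/144
S = -19/2880
C² = P²·S² = 361/1386 ; C = -0.510355

-0.510355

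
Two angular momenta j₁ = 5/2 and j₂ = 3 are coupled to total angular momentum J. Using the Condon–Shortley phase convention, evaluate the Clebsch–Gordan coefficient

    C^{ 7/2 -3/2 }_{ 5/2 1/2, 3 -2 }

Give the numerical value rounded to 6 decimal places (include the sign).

√[8·2!3!4!/10! · 3!2!1!5!2!5!] = √(1536/7)
  +(−1)^0/∏(0,2,2,1,1,3)! = 1/24  (running 1/24)
  +(−1)^1/∏(1,1,1,0,2,4)! = -1/48  (running 1/48)
⟨..|..⟩ = √(1536/7)·(1/48) = +0.308607

+√(2/21) ≈ +0.308607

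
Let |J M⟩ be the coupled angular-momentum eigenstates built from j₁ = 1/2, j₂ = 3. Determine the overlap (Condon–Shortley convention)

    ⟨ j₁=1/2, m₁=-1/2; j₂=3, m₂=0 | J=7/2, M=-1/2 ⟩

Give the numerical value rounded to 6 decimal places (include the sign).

+√(4/7) ≈ +0.755929

j₁+j₂−J=0  J+j₁−j₂=1  J−j₁+j₂=6  j₁+j₂+J+1=8
(j₁±m₁, j₂±m₂, J±M) = (0,1,3,3,3,4)
P² = 5184/7
sum k=0..0:
  [0] +1/36 = 1/36
S = 1/36
C² = P²·S² = 4/7 ; C = +0.755929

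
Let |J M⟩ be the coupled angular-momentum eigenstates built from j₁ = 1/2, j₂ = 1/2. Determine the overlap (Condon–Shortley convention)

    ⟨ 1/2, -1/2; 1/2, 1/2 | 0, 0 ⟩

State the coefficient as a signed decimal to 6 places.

√[1·1!0!0!/2! · 0!1!1!0!0!0!] = √(1/2)
  +(−1)^1/∏(1,0,0,0,0,0)! = -1  (running -1)
⟨..|..⟩ = √(1/2)·(-1) = -0.707107

−√(1/2) = -0.707107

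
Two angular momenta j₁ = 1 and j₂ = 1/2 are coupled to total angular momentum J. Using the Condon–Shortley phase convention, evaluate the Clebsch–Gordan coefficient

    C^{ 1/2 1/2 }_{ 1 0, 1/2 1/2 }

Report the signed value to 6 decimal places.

−√(1/3) = -0.577350

triangle: 1!*1!*0!/3! = 1/6
(j±m)!: 1!*1!*1!*0!*1!*0! = 1
prefactor² = (2J+1)*Δ*N² = 1/3
  k=1: −1/(1!*0!*0!*0!*1!*0!) = -1
Σ = -1  ⇒  CG² = 1/3*(-1)² = 1/3
CG = −√(1/3) = -0.577350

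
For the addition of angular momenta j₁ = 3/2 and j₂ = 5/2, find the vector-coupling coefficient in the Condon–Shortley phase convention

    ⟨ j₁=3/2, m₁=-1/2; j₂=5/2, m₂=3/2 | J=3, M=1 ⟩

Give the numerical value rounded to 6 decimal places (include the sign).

j₁+j₂−J=1  J+j₁−j₂=2  J−j₁+j₂=4  j₁+j₂+J+1=8
(j₁±m₁, j₂±m₂, J±M) = (1,2,4,1,4,2)
P² = 96/5
sum k=0..1:
  [0] +1/48 = 1/48
  [1] −1/6 = -1/6
S = -7/48
C² = P²·S² = 49/120 ; C = -0.639010

−√(49/120) = -0.639010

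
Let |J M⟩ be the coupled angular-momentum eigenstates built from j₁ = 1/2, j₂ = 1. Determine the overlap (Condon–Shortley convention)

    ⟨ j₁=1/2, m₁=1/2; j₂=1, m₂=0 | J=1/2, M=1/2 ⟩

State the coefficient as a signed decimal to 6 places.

triangle: 1!·0!·1!/3! = 1/6
(j±m)!: 1!·0!·1!·1!·1!·0! = 1
prefactor² = (2J+1)·Δ·N² = 1/3
  k=0: +1/(0!·1!·0!·1!·0!·0!) = 1
Σ = 1  ⇒  CG² = 1/3·1² = 1/3
CG = +√(1/3) = +0.577350

+√(1/3) ≈ +0.577350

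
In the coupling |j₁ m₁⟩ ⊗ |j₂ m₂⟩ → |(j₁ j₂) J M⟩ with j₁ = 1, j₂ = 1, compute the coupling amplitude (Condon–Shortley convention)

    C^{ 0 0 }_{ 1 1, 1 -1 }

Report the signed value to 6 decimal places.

j₁+j₂−J=2  J+j₁−j₂=0  J−j₁+j₂=0  j₁+j₂+J+1=3
(j₁±m₁, j₂±m₂, J±M) = (2,0,0,2,0,0)
P² = 4/3
sum k=0..0:
  [0] +1/2 = 1/2
S = 1/2
C² = P²·S² = 1/3 ; C = +0.577350

+0.577350  (= +√(1/3))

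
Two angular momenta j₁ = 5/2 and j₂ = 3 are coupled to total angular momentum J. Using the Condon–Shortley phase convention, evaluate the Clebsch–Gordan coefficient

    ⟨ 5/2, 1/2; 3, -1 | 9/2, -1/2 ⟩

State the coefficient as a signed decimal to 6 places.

√[10·1!4!5!/11! · 3!2!2!4!4!5!] = √(92160/77)
  +(−1)^0/∏(0,1,2,2,2,3)! = 1/48  (running 1/48)
  +(−1)^1/∏(1,0,1,1,3,4)! = -1/144  (running 1/72)
⟨..|..⟩ = √(92160/77)·(1/72) = +0.480500

+0.480500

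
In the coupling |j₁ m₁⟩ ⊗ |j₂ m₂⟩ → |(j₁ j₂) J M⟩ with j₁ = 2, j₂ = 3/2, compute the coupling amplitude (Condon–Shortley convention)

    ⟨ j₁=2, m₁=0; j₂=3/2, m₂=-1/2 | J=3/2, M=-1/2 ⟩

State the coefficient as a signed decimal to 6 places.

√[4·2!2!1!/6! · 2!2!1!2!1!2!] = √(16/45)
  +(−1)^0/∏(0,2,2,1,0,0)! = 1/4  (running 1/4)
  +(−1)^1/∏(1,1,1,0,1,1)! = -1  (running -3/4)
⟨..|..⟩ = √(16/45)·(-3/4) = -0.447214

-0.447214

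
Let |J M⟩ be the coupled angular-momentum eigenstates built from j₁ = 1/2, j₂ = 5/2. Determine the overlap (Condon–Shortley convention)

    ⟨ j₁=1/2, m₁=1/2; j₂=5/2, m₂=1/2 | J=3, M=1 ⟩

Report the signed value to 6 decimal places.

+√(2/3) = +0.816497

√[7·0!1!5!/7! · 1!0!3!2!4!2!] = √(96)
  +(−1)^0/∏(0,0,0,3,1,2)! = 1/12  (running 1/12)
⟨..|..⟩ = √(96)·(1/12) = +0.816497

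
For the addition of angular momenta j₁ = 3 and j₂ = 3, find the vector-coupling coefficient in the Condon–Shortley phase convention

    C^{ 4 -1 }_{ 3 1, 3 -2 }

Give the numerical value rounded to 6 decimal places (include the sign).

+√(16/77) = +0.455842

j₁+j₂−J=2  J+j₁−j₂=4  J−j₁+j₂=4  j₁+j₂+J+1=11
(j₁±m₁, j₂±m₂, J±M) = (4,2,1,5,3,5)
P² = 82944/77
sum k=0..1:
  [0] +1/48 = 1/48
  [1] −1/144 = -1/144
S = 1/72
C² = P²·S² = 16/77 ; C = +0.455842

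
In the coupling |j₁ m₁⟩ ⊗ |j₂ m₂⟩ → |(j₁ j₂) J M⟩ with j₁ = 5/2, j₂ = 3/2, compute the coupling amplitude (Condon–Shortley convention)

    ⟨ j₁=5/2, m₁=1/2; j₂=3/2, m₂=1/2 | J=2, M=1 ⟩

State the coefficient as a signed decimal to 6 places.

√[5·2!3!1!/7! · 3!2!2!1!3!1!] = √(12/7)
  +(−1)^1/∏(1,1,1,1,2,0)! = -1/2  (running -1/2)
  +(−1)^2/∏(2,0,0,0,3,1)! = 1/12  (running -5/12)
⟨..|..⟩ = √(12/7)·(-5/12) = -0.545545

-0.545545  (= −√(25/84))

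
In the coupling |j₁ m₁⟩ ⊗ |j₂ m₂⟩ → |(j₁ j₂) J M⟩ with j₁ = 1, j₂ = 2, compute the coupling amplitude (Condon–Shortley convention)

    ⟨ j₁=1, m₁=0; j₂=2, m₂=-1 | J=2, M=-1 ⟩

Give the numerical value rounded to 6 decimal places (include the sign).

√[5·1!1!3!/6! · 1!1!1!3!1!3!] = √(3/2)
  +(−1)^0/∏(0,1,1,1,0,2)! = 1/2  (running 1/2)
  +(−1)^1/∏(1,0,0,0,1,3)! = -1/6  (running 1/3)
⟨..|..⟩ = √(3/2)·(1/3) = +0.408248

+√(1/6) = +0.408248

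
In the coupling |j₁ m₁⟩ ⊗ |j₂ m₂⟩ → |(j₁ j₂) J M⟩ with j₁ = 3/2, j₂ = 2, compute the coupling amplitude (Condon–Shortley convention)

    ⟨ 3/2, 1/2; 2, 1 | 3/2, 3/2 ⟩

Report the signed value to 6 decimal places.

j₁+j₂−J=2  J+j₁−j₂=1  J−j₁+j₂=2  j₁+j₂+J+1=6
(j₁±m₁, j₂±m₂, J±M) = (2,1,3,1,3,0)
P² = 8/5
sum k=1..1:
  [1] −1/2 = -1/2
S = -1/2
C² = P²·S² = 2/5 ; C = -0.632456

−√(2/5) ≈ -0.632456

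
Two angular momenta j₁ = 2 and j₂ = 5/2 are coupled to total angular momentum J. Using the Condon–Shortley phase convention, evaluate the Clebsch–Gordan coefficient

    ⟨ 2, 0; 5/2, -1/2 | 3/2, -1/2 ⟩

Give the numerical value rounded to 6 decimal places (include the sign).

-0.239046  (= −√(2/35))

√[4·3!1!2!/7! · 2!2!2!3!1!2!] = √(32/35)
  +(−1)^1/∏(1,2,1,1,0,1)! = -1/2  (running -1/2)
  +(−1)^2/∏(2,1,0,0,1,2)! = 1/4  (running -1/4)
⟨..|..⟩ = √(32/35)·(-1/4) = -0.239046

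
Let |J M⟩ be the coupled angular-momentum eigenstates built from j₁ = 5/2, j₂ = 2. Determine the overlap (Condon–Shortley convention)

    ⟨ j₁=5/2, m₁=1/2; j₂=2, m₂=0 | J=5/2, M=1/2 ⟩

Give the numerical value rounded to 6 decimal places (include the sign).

−√(8/35) ≈ -0.478091

triangle: 2!*3!*2!/8! = 24/40320
(j±m)!: 3!*2!*2!*2!*3!*2! = 576
prefactor² = (2J+1)*Δ*N² = 72/35
  k=0: +1/(0!*2!*2!*2!*1!*0!) = 1/8
  k=1: −1/(1!*1!*1!*1!*2!*1!) = -1/2
  k=2: +1/(2!*0!*0!*0!*3!*2!) = 1/24
Σ = -1/3  ⇒  CG² = 72/35*(-1/3)² = 8/35
CG = −√(8/35) = -0.478091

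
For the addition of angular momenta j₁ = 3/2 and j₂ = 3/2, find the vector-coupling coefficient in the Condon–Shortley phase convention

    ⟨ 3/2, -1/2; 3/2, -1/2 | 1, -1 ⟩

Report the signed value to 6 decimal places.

j₁+j₂−J=2  J+j₁−j₂=1  J−j₁+j₂=1  j₁+j₂+J+1=5
(j₁±m₁, j₂±m₂, J±M) = (1,2,1,2,0,2)
P² = 2/5
sum k=1..1:
  [1] −1/1 = -1
S = -1
C² = P²·S² = 2/5 ; C = -0.632456

-0.632456  (= −√(2/5))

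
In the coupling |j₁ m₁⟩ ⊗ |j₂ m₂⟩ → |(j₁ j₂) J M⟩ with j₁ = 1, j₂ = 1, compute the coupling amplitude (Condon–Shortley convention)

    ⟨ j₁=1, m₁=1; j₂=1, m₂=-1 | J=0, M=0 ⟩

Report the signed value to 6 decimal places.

+0.577350

triangle: 2!·0!·0!/3! = 2/6
(j±m)!: 2!·0!·0!·2!·0!·0! = 4
prefactor² = (2J+1)·Δ·N² = 4/3
  k=0: +1/(0!·2!·0!·0!·0!·0!) = 1/2
Σ = 1/2  ⇒  CG² = 4/3·1/2² = 1/3
CG = +√(1/3) = +0.577350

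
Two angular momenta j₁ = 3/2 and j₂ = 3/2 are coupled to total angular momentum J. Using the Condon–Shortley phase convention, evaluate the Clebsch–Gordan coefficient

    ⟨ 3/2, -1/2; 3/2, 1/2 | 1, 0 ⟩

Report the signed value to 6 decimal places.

-0.223607

j₁+j₂−J=2  J+j₁−j₂=1  J−j₁+j₂=1  j₁+j₂+J+1=5
(j₁±m₁, j₂±m₂, J±M) = (1,2,2,1,1,1)
P² = 1/5
sum k=1..2:
  [1] −1/1 = -1
  [2] +1/2 = 1/2
S = -1/2
C² = P²·S² = 1/20 ; C = -0.223607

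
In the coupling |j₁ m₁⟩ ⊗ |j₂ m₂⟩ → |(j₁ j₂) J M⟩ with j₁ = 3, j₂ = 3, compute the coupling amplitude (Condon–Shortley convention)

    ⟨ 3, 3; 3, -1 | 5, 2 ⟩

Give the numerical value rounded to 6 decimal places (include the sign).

triangle: 1!*5!*5!/12! = 14400/479001600
(j±m)!: 6!*0!*2!*4!*7!*3! = 1045094400
prefactor² = (2J+1)*Δ*N² = 345600
  k=0: +1/(0!*1!*0!*2!*5!*3!) = 1/1440
Σ = 1/1440  ⇒  CG² = 345600*1/1440² = 1/6
CG = +√(1/6) = +0.408248

+0.408248  (= +√(1/6))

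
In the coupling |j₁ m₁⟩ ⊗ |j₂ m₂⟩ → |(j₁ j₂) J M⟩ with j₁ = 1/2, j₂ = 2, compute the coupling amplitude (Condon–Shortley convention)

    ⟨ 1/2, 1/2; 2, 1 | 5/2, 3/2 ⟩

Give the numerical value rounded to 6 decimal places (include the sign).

+√(4/5) = +0.894427

triangle: 0!*1!*4!/6! = 24/720
(j±m)!: 1!*0!*3!*1!*4!*1! = 144
prefactor² = (2J+1)*Δ*N² = 144/5
  k=0: +1/(0!*0!*0!*3!*1!*1!) = 1/6
Σ = 1/6  ⇒  CG² = 144/5*1/6² = 4/5
CG = +√(4/5) = +0.894427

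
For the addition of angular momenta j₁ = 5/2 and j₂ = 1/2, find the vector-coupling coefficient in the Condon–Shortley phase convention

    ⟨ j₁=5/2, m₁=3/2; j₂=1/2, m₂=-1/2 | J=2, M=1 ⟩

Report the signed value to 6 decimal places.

triangle: 1!*4!*0!/6! = 24/720
(j±m)!: 4!*1!*0!*1!*3!*1! = 144
prefactor² = (2J+1)*Δ*N² = 24
  k=0: +1/(0!*1!*1!*0!*3!*0!) = 1/6
Σ = 1/6  ⇒  CG² = 24*1/6² = 2/3
CG = +√(2/3) = +0.816497

+√(2/3) ≈ +0.816497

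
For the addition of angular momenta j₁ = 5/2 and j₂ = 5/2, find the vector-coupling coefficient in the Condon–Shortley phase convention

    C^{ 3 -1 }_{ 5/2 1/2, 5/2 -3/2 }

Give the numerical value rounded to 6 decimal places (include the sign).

√[7·2!3!3!/9! · 3!2!1!4!2!4!] = √(96/5)
  +(−1)^0/∏(0,2,2,1,1,2)! = 1/8  (running 1/8)
  +(−1)^1/∏(1,1,1,0,2,3)! = -1/12  (running 1/24)
⟨..|..⟩ = √(96/5)·(1/24) = +0.182574

+√(1/30) ≈ +0.182574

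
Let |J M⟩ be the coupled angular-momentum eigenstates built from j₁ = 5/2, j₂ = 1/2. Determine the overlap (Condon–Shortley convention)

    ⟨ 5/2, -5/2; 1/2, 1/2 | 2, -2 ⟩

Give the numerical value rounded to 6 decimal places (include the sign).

j₁+j₂−J=1  J+j₁−j₂=4  J−j₁+j₂=0  j₁+j₂+J+1=6
(j₁±m₁, j₂±m₂, J±M) = (0,5,1,0,0,4)
P² = 480
sum k=1..1:
  [1] −1/24 = -1/24
S = -1/24
C² = P²·S² = 5/6 ; C = -0.912871

−√(5/6) ≈ -0.912871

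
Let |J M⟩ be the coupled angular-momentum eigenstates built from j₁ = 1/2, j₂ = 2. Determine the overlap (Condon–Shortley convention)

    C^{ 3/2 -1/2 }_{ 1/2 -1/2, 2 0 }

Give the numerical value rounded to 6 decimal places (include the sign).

j₁+j₂−J=1  J+j₁−j₂=0  J−j₁+j₂=3  j₁+j₂+J+1=5
(j₁±m₁, j₂±m₂, J±M) = (0,1,2,2,1,2)
P² = 8/5
sum k=1..1:
  [1] −1/2 = -1/2
S = -1/2
C² = P²·S² = 2/5 ; C = -0.632456

-0.632456  (= −√(2/5))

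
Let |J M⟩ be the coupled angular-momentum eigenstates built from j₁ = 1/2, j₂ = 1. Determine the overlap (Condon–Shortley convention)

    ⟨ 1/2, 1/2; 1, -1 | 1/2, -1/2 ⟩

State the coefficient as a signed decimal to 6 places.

j₁+j₂−J=1  J+j₁−j₂=0  J−j₁+j₂=1  j₁+j₂+J+1=3
(j₁±m₁, j₂±m₂, J±M) = (1,0,0,2,0,1)
P² = 2/3
sum k=0..0:
  [0] +1/1 = 1
S = 1
C² = P²·S² = 2/3 ; C = +0.816497

+√(2/3) = +0.816497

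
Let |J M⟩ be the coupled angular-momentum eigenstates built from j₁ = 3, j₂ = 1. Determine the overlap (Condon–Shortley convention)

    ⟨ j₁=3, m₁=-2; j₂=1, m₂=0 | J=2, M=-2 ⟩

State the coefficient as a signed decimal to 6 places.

√[5·2!4!0!/7! · 1!5!1!1!0!4!] = √(960/7)
  +(−1)^1/∏(1,1,4,0,0,0)! = -1/24  (running -1/24)
⟨..|..⟩ = √(960/7)·(-1/24) = -0.487950

−√(5/21) ≈ -0.487950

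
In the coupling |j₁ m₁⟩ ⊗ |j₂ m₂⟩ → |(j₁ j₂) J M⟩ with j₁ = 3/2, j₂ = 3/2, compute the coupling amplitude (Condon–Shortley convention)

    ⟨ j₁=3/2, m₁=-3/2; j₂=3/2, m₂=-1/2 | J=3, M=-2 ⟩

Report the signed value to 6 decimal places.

j₁+j₂−J=0  J+j₁−j₂=3  J−j₁+j₂=3  j₁+j₂+J+1=7
(j₁±m₁, j₂±m₂, J±M) = (0,3,1,2,1,5)
P² = 72
sum k=0..0:
  [0] +1/12 = 1/12
S = 1/12
C² = P²·S² = 1/2 ; C = +0.707107

+√(1/2) = +0.707107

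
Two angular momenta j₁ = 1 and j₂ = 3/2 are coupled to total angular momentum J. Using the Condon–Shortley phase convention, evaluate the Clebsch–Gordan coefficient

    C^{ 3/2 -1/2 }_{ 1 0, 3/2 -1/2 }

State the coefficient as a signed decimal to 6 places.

+√(1/15) ≈ +0.258199

j₁+j₂−J=1  J+j₁−j₂=1  J−j₁+j₂=2  j₁+j₂+J+1=5
(j₁±m₁, j₂±m₂, J±M) = (1,1,1,2,1,2)
P² = 4/15
sum k=0..1:
  [0] +1/1 = 1
  [1] −1/2 = -1/2
S = 1/2
C² = P²·S² = 1/15 ; C = +0.258199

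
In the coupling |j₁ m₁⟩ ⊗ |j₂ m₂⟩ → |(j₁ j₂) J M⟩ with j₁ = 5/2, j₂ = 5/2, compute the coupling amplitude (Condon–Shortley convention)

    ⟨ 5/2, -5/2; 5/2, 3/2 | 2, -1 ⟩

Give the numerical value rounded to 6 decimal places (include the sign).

-0.597614

√[5·3!2!2!/8! · 0!5!4!1!1!3!] = √(360/7)
  +(−1)^3/∏(3,0,2,1,0,1)! = -1/12  (running -1/12)
⟨..|..⟩ = √(360/7)·(-1/12) = -0.597614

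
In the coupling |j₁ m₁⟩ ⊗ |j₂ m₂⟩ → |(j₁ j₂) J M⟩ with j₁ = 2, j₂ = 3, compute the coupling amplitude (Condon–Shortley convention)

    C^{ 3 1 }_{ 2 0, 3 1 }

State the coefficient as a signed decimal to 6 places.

j₁+j₂−J=2  J+j₁−j₂=2  J−j₁+j₂=4  j₁+j₂+J+1=9
(j₁±m₁, j₂±m₂, J±M) = (2,2,4,2,4,2)
P² = 256/15
sum k=0..2:
  [0] +1/96 = 1/96
  [1] −1/6 = -1/6
  [2] +1/16 = 1/16
S = -3/32
C² = P²·S² = 3/20 ; C = -0.387298

−√(3/20) ≈ -0.387298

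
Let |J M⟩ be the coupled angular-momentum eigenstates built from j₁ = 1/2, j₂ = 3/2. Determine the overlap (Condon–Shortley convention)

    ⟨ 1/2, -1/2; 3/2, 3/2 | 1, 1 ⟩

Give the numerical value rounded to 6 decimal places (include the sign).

√[3·1!0!2!/4! · 0!1!3!0!2!0!] = √(3)
  +(−1)^1/∏(1,0,0,2,0,0)! = -1/2  (running -1/2)
⟨..|..⟩ = √(3)·(-1/2) = -0.866025

−√(3/4) ≈ -0.866025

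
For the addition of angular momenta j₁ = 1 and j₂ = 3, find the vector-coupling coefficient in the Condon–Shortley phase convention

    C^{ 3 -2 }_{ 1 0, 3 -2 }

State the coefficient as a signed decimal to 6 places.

+0.577350  (= +√(1/3))

triangle: 1!*1!*5!/8! = 120/40320
(j±m)!: 1!*1!*1!*5!*1!*5! = 14400
prefactor² = (2J+1)*Δ*N² = 300
  k=0: +1/(0!*1!*1!*1!*0!*4!) = 1/24
  k=1: −1/(1!*0!*0!*0!*1!*5!) = -1/120
Σ = 1/30  ⇒  CG² = 300*1/30² = 1/3
CG = +√(1/3) = +0.577350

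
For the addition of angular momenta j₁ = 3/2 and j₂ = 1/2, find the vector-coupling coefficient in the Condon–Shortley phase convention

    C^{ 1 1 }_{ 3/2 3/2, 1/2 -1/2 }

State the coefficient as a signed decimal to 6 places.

+0.866025  (= +√(3/4))

j₁+j₂−J=1  J+j₁−j₂=2  J−j₁+j₂=0  j₁+j₂+J+1=4
(j₁±m₁, j₂±m₂, J±M) = (3,0,0,1,2,0)
P² = 3
sum k=0..0:
  [0] +1/2 = 1/2
S = 1/2
C² = P²·S² = 3/4 ; C = +0.866025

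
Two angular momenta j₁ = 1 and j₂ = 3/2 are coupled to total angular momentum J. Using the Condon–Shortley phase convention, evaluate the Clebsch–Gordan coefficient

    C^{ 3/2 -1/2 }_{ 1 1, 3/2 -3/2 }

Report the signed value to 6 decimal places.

triangle: 1!·1!·2!/5! = 2/120
(j±m)!: 2!·0!·0!·3!·1!·2! = 24
prefactor² = (2J+1)·Δ·N² = 8/5
  k=0: +1/(0!·1!·0!·0!·1!·2!) = 1/2
Σ = 1/2  ⇒  CG² = 8/5·1/2² = 2/5
CG = +√(2/5) = +0.632456

+0.632456  (= +√(2/5))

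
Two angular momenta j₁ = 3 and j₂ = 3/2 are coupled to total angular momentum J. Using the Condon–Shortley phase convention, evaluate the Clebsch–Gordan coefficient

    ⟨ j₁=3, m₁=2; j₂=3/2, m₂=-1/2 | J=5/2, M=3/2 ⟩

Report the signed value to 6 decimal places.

triangle: 2!·4!·1!/8! = 48/40320
(j±m)!: 5!·1!·1!·2!·4!·1! = 5760
prefactor² = (2J+1)·Δ·N² = 288/7
  k=0: +1/(0!·2!·1!·1!·3!·0!) = 1/12
  k=1: −1/(1!·1!·0!·0!·4!·1!) = -1/24
Σ = 1/24  ⇒  CG² = 288/7·1/24² = 1/14
CG = +√(1/14) = +0.267261

+√(1/14) ≈ +0.267261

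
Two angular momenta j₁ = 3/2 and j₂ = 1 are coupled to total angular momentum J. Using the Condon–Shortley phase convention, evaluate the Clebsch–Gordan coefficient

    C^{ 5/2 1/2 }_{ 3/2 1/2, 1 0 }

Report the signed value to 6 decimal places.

j₁+j₂−J=0  J+j₁−j₂=3  J−j₁+j₂=2  j₁+j₂+J+1=6
(j₁±m₁, j₂±m₂, J±M) = (2,1,1,1,3,2)
P² = 12/5
sum k=0..0:
  [0] +1/2 = 1/2
S = 1/2
C² = P²·S² = 3/5 ; C = +0.774597

+0.774597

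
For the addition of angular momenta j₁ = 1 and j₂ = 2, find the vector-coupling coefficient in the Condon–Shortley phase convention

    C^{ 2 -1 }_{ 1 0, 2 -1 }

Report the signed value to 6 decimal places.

+√(1/6) = +0.408248

j₁+j₂−J=1  J+j₁−j₂=1  J−j₁+j₂=3  j₁+j₂+J+1=6
(j₁±m₁, j₂±m₂, J±M) = (1,1,1,3,1,3)
P² = 3/2
sum k=0..1:
  [0] +1/2 = 1/2
  [1] −1/6 = -1/6
S = 1/3
C² = P²·S² = 1/6 ; C = +0.408248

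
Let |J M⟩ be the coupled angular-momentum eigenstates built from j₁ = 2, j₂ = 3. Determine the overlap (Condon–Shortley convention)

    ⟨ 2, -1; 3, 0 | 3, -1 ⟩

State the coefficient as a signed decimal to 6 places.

j₁+j₂−J=2  J+j₁−j₂=2  J−j₁+j₂=4  j₁+j₂+J+1=9
(j₁±m₁, j₂±m₂, J±M) = (1,3,3,3,2,4)
P² = 96/5
sum k=1..2:
  [1] −1/8 = -1/8
  [2] +1/12 = 1/12
S = -1/24
C² = P²·S² = 1/30 ; C = -0.182574

-0.182574  (= −√(1/30))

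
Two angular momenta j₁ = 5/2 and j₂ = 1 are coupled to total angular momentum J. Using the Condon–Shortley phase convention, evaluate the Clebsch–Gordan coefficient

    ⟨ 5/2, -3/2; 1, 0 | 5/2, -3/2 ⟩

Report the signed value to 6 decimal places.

−√(9/35) = -0.507093

triangle: 1!*4!*1!/7! = 24/5040
(j±m)!: 1!*4!*1!*1!*1!*4! = 576
prefactor² = (2J+1)*Δ*N² = 576/35
  k=0: +1/(0!*1!*4!*1!*0!*0!) = 1/24
  k=1: −1/(1!*0!*3!*0!*1!*1!) = -1/6
Σ = -1/8  ⇒  CG² = 576/35*(-1/8)² = 9/35
CG = −√(9/35) = -0.507093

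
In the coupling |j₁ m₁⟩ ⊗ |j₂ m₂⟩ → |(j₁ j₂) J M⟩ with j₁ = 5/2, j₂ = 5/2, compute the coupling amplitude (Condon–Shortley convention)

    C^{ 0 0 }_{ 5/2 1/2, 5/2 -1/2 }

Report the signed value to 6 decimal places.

j₁+j₂−J=5  J+j₁−j₂=0  J−j₁+j₂=0  j₁+j₂+J+1=6
(j₁±m₁, j₂±m₂, J±M) = (3,2,2,3,0,0)
P² = 24
sum k=2..2:
  [2] +1/12 = 1/12
S = 1/12
C² = P²·S² = 1/6 ; C = +0.408248

+0.408248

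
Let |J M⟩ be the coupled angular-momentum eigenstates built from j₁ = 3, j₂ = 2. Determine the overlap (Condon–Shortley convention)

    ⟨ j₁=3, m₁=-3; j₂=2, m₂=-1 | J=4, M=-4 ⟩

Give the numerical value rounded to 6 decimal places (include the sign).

triangle: 1!*5!*3!/10! = 720/3628800
(j±m)!: 0!*6!*1!*3!*0!*8! = 174182400
prefactor² = (2J+1)*Δ*N² = 311040
  k=1: −1/(1!*0!*5!*0!*0!*3!) = -1/720
Σ = -1/720  ⇒  CG² = 311040*(-1/720)² = 3/5
CG = −√(3/5) = -0.774597

−√(3/5) = -0.774597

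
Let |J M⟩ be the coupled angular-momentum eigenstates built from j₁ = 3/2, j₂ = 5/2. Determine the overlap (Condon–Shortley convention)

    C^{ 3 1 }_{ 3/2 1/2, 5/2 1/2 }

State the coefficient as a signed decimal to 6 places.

j₁+j₂−J=1  J+j₁−j₂=2  J−j₁+j₂=4  j₁+j₂+J+1=8
(j₁±m₁, j₂±m₂, J±M) = (2,1,3,2,4,2)
P² = 48/5
sum k=0..1:
  [0] +1/6 = 1/6
  [1] −1/8 = -1/8
S = 1/24
C² = P²·S² = 1/60 ; C = +0.129099

+0.129099  (= +√(1/60))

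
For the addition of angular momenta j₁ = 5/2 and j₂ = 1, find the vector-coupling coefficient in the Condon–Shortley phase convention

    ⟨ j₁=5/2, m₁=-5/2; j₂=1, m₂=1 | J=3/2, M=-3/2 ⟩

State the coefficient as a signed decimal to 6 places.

j₁+j₂−J=2  J+j₁−j₂=3  J−j₁+j₂=0  j₁+j₂+J+1=6
(j₁±m₁, j₂±m₂, J±M) = (0,5,2,0,0,3)
P² = 96
sum k=2..2:
  [2] +1/12 = 1/12
S = 1/12
C² = P²·S² = 2/3 ; C = +0.816497

+√(2/3) ≈ +0.816497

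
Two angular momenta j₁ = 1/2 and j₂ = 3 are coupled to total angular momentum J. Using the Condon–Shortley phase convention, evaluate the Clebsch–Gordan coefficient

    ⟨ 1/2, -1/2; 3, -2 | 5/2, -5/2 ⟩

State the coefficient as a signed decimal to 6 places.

j₁+j₂−J=1  J+j₁−j₂=0  J−j₁+j₂=5  j₁+j₂+J+1=7
(j₁±m₁, j₂±m₂, J±M) = (0,1,1,5,0,5)
P² = 14400/7
sum k=1..1:
  [1] −1/120 = -1/120
S = -1/120
C² = P²·S² = 1/7 ; C = -0.377964

−√(1/7) ≈ -0.377964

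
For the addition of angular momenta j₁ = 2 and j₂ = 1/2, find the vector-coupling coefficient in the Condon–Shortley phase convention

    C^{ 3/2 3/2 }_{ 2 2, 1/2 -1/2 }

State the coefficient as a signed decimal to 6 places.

+0.894427

j₁+j₂−J=1  J+j₁−j₂=3  J−j₁+j₂=0  j₁+j₂+J+1=5
(j₁±m₁, j₂±m₂, J±M) = (4,0,0,1,3,0)
P² = 144/5
sum k=0..0:
  [0] +1/6 = 1/6
S = 1/6
C² = P²·S² = 4/5 ; C = +0.894427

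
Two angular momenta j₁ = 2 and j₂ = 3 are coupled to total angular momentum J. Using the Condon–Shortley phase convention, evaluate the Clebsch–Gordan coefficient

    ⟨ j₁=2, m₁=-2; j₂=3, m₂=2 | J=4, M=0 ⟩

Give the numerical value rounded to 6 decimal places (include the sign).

j₁+j₂−J=1  J+j₁−j₂=3  J−j₁+j₂=5  j₁+j₂+J+1=10
(j₁±m₁, j₂±m₂, J±M) = (0,4,5,1,4,4)
P² = 20736/7
sum k=1..1:
  [1] −1/144 = -1/144
S = -1/144
C² = P²·S² = 1/7 ; C = -0.377964

-0.377964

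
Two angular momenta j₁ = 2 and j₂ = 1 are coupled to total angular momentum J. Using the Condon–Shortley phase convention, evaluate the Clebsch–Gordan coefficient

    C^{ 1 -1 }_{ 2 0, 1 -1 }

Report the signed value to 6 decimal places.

+0.316228  (= +√(1/10))

√[3·2!2!0!/5! · 2!2!0!2!0!2!] = √(8/5)
  +(−1)^0/∏(0,2,2,0,0,0)! = 1/4  (running 1/4)
⟨..|..⟩ = √(8/5)·(1/4) = +0.316228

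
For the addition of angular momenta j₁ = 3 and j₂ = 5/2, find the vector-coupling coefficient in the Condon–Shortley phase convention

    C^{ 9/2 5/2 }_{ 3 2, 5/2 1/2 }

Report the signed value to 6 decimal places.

√[10·1!5!4!/11! · 5!1!3!2!7!2!] = √(115200/11)
  +(−1)^0/∏(0,1,1,3,4,1)! = 1/144  (running 1/144)
  +(−1)^1/∏(1,0,0,2,5,2)! = -1/480  (running 7/1440)
⟨..|..⟩ = √(115200/11)·(7/1440) = +0.497468

+0.497468  (= +√(49/198))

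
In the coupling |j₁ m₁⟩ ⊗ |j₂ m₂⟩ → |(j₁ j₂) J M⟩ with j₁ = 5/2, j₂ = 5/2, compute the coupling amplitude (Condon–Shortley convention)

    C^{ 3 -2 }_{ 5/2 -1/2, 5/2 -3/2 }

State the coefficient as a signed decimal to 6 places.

−√(1/12) ≈ -0.288675

triangle: 2!·3!·3!/9! = 72/362880
(j±m)!: 2!·3!·1!·4!·1!·5! = 34560
prefactor² = (2J+1)·Δ·N² = 48
  k=0: +1/(0!·2!·3!·1!·0!·2!) = 1/24
  k=1: −1/(1!·1!·2!·0!·1!·3!) = -1/12
Σ = -1/24  ⇒  CG² = 48·(-1/24)² = 1/12
CG = −√(1/12) = -0.288675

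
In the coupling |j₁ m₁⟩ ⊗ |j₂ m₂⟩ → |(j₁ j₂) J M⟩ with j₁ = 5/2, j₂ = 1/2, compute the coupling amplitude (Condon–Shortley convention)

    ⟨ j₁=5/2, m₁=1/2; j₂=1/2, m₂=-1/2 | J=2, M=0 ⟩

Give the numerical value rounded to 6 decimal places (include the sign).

√[5·1!4!0!/6! · 3!2!0!1!2!2!] = √(8)
  +(−1)^0/∏(0,1,2,0,2,0)! = 1/4  (running 1/4)
⟨..|..⟩ = √(8)·(1/4) = +0.707107

+0.707107  (= +√(1/2))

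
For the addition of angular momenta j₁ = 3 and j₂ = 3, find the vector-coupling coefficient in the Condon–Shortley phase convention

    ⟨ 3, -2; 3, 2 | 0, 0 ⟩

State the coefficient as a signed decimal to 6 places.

-0.377964

√[1·6!0!0!/7! · 1!5!5!1!0!0!] = √(14400/7)
  +(−1)^5/∏(5,1,0,0,0,0)! = -1/120  (running -1/120)
⟨..|..⟩ = √(14400/7)·(-1/120) = -0.377964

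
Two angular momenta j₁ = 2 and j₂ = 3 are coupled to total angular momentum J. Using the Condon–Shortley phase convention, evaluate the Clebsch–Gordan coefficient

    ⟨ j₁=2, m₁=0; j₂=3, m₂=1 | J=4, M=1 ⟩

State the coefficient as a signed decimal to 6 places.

triangle: 1!×3!×5!/10! = 720/3628800
(j±m)!: 2!×2!×4!×2!×5!×3! = 138240
prefactor² = (2J+1)×Δ×N² = 1728/7
  k=0: +1/(0!×1!×2!×4!×1!×1!) = 1/48
  k=1: −1/(1!×0!×1!×3!×2!×2!) = -1/24
Σ = -1/48  ⇒  CG² = 1728/7×(-1/48)² = 3/28
CG = −√(3/28) = -0.327327

-0.327327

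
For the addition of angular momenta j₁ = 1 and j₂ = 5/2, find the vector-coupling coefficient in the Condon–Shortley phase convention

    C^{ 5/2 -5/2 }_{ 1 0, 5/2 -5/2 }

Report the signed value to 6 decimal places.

+√(5/7) ≈ +0.845154

triangle: 1!·1!·4!/7! = 24/5040
(j±m)!: 1!·1!·0!·5!·0!·5! = 14400
prefactor² = (2J+1)·Δ·N² = 2880/7
  k=0: +1/(0!·1!·1!·0!·0!·4!) = 1/24
Σ = 1/24  ⇒  CG² = 2880/7·1/24² = 5/7
CG = +√(5/7) = +0.845154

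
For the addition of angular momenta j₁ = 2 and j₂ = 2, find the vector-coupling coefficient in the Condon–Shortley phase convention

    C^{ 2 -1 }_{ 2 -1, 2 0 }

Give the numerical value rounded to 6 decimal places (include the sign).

triangle: 2!·2!·2!/7! = 8/5040
(j±m)!: 1!·3!·2!·2!·1!·3! = 144
prefactor² = (2J+1)·Δ·N² = 8/7
  k=1: −1/(1!·1!·2!·1!·0!·1!) = -1/2
  k=2: +1/(2!·0!·1!·0!·1!·2!) = 1/4
Σ = -1/4  ⇒  CG² = 8/7·(-1/4)² = 1/14
CG = −√(1/14) = -0.267261

−√(1/14) = -0.267261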